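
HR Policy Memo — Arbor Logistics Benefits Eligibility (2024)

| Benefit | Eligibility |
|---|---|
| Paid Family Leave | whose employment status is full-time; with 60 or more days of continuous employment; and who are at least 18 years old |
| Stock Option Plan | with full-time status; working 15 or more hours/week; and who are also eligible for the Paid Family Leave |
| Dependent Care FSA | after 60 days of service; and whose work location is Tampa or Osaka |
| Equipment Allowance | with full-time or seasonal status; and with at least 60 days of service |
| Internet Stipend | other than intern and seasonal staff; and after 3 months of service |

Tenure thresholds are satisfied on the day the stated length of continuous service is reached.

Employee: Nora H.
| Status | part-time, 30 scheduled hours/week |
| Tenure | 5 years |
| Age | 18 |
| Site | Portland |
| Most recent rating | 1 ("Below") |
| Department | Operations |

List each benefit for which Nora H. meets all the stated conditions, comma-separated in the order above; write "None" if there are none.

Paid Family Leave — status part-time ✗ (requires full-time) → not eligible.
Stock Option Plan — status part-time ✗ (requires full-time) → not eligible.
Dependent Care FSA — service 5 years ≥ 60 days ✓; site Portland ✗ (not Tampa or Osaka) → not eligible.
Equipment Allowance — status part-time ✗ (requires full-time or seasonal) → not eligible.
Internet Stipend — status part-time ✓ (not excluded); service 5 years ≥ 3 months (≈90 days) ✓ → eligible.

Internet Stipend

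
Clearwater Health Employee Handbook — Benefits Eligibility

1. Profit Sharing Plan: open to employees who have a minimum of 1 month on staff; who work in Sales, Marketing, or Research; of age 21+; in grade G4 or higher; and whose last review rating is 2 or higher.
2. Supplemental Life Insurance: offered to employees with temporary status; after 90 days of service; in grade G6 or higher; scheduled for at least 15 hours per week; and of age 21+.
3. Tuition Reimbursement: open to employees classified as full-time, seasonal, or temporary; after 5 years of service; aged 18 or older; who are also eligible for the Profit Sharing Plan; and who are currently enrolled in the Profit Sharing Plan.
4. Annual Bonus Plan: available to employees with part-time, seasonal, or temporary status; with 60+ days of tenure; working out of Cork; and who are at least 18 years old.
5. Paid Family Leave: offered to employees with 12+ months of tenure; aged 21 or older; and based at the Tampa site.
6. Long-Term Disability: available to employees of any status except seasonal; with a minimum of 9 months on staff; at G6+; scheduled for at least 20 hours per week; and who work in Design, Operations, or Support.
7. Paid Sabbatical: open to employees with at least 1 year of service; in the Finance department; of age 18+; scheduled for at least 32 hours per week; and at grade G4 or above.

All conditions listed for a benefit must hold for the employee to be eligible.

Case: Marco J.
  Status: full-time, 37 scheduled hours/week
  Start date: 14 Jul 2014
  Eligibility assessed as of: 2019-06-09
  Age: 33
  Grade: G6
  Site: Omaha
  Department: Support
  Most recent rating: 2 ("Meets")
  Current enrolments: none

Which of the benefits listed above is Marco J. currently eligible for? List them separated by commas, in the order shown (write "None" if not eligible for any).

Long-Term Disability

Service from 14 Jul 2014 to 2019-06-09: 1791 days.
Profit Sharing Plan — service 1791 days ≥ 1 month (≈30 days) ✓; dept Support ✗ → not eligible.
Supplemental Life Insurance — status full-time ✗ (requires temporary) → not eligible.
Tuition Reimbursement — status full-time ✓; service 1791 days < 5 years (≈1825 days) ✗ → not eligible.
Annual Bonus Plan — status full-time ✗ (requires part-time, seasonal, or temporary) → not eligible.
Paid Family Leave — service 1791 days ≥ 12 months (≈360 days) ✓; age 33 ≥ 21 ✓; site Omaha ✗ (not Tampa) → not eligible.
Long-Term Disability — status full-time ✓ (not excluded); service 1791 days ≥ 9 months (≈270 days) ✓; grade G6 ≥ G6 ✓; 37 hrs/wk ≥ 20 ✓; dept Support ✓ → eligible.
Paid Sabbatical — service 1791 days ≥ 1 year (≈365 days) ✓; dept Support ✗ → not eligible.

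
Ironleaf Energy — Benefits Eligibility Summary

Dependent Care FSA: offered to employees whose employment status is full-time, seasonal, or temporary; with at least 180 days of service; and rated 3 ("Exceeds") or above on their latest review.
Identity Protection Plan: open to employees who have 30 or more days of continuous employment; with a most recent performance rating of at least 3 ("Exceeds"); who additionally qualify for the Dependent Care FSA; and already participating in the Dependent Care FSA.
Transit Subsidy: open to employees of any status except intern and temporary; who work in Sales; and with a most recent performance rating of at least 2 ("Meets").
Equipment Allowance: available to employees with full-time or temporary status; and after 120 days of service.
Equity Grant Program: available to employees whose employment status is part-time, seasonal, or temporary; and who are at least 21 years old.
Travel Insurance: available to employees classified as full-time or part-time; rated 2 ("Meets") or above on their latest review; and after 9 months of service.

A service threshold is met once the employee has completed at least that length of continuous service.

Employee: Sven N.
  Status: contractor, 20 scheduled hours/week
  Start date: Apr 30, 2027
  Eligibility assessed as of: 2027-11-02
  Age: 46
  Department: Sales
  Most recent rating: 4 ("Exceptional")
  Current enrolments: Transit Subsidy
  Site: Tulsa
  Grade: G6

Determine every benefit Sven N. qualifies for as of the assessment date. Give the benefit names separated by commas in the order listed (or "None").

Service from Apr 30, 2027 to 2027-11-02: 186 days.
Dependent Care FSA — status contractor ✗ (requires full-time, seasonal, or temporary) → not eligible.
Identity Protection Plan — service 186 days ≥ 30 days ✓; rating 4 ≥ 3 ✓; not eligible for Dependent Care FSA ✗ → not eligible.
Transit Subsidy — status contractor ✓ (not excluded); dept Sales ✓; rating 4 ≥ 2 ✓ → eligible.
Equipment Allowance — status contractor ✗ (requires full-time or temporary) → not eligible.
Equity Grant Program — status contractor ✗ (requires part-time, seasonal, or temporary) → not eligible.
Travel Insurance — status contractor ✗ (requires full-time or part-time) → not eligible.

Transit Subsidy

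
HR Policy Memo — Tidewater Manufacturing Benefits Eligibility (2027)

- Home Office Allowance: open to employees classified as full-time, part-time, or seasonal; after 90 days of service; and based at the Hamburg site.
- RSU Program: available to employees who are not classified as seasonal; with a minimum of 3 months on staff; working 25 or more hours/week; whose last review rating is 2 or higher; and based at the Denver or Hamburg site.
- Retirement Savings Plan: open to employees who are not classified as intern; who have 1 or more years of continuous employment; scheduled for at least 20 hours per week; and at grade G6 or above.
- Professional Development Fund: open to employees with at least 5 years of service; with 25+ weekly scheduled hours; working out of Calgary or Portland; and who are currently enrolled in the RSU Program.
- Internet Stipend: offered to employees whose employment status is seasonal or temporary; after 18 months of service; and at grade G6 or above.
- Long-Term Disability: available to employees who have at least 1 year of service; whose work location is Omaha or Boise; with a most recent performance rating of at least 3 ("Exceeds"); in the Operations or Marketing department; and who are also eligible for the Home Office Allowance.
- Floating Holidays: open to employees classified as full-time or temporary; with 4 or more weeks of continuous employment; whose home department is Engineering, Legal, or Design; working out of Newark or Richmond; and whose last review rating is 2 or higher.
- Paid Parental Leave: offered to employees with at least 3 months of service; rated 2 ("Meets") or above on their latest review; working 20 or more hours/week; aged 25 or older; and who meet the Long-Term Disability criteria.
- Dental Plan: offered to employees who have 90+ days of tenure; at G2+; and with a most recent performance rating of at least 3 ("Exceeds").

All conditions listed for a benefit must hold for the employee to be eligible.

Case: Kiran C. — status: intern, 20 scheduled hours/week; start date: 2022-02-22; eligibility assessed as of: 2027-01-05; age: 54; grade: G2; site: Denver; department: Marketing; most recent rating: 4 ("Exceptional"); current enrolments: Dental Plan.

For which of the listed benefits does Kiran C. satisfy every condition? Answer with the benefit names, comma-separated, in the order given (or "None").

Dental Plan

Service from 2022-02-22 to 2027-01-05: 1778 days.
Home Office Allowance — status intern ✗ (requires full-time, part-time, or seasonal) → not eligible.
RSU Program — status intern ✓ (not excluded); service 1778 days ≥ 3 months (≈90 days) ✓; 20 hrs/wk < 25 ✗ → not eligible.
Retirement Savings Plan — status intern ✗ (excluded) → not eligible.
Professional Development Fund — service 1778 days < 5 years (≈1825 days) ✗ → not eligible.
Internet Stipend — status intern ✗ (requires seasonal or temporary) → not eligible.
Long-Term Disability — service 1778 days ≥ 1 year (≈365 days) ✓; site Denver ✗ (not Omaha or Boise) → not eligible.
Floating Holidays — status intern ✗ (requires full-time or temporary) → not eligible.
Paid Parental Leave — service 1778 days ≥ 3 months (≈90 days) ✓; rating 4 ≥ 2 ✓; 20 hrs/wk ≥ 20 ✓; age 54 ≥ 25 ✓; not eligible for Long-Term Disability ✗ → not eligible.
Dental Plan — service 1778 days ≥ 90 days ✓; grade G2 ≥ G2 ✓; rating 4 ≥ 3 ✓ → eligible.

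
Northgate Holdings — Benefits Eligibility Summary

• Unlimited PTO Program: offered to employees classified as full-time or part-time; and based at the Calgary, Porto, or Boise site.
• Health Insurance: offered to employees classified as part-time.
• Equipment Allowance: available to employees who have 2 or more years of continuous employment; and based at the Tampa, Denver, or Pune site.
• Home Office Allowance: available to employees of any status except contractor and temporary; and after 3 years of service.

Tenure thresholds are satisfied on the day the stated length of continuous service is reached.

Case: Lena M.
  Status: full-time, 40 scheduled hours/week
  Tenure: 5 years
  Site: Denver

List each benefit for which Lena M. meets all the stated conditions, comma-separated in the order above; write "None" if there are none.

Unlimited PTO Program — status full-time ✓; site Denver ✗ (not Calgary, Porto, or Boise) → not eligible.
Health Insurance — status full-time ✗ (requires part-time) → not eligible.
Equipment Allowance — service 5 years ≥ 2 years ✓; site Denver ✓ → eligible.
Home Office Allowance — status full-time ✓ (not excluded); service 5 years ≥ 3 years ✓ → eligible.

Equipment Allowance, Home Office Allowance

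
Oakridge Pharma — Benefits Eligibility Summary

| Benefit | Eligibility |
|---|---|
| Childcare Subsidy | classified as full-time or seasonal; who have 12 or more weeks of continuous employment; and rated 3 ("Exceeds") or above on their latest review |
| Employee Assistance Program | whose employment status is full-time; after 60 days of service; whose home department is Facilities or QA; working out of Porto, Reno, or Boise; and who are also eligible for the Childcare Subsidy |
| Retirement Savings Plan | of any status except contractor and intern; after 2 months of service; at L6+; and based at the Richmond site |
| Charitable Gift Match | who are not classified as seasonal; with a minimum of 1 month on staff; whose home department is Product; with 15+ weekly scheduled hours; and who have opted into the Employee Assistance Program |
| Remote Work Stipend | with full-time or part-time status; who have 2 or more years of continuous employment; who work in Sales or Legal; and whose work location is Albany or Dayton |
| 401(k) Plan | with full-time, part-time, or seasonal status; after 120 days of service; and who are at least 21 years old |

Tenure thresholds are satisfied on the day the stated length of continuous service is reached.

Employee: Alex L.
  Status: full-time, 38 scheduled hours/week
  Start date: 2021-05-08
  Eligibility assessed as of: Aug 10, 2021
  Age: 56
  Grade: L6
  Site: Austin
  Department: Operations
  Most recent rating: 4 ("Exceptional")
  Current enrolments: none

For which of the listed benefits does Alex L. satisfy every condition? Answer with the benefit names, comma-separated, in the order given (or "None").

Service from 2021-05-08 to Aug 10, 2021: 94 days.
Childcare Subsidy — status full-time ✓; service 94 days ≥ 12 weeks (≈84 days) ✓; rating 4 ≥ 3 ✓ → eligible.
Employee Assistance Program — status full-time ✓; service 94 days ≥ 60 days ✓; dept Operations ✗ → not eligible.
Retirement Savings Plan — status full-time ✓ (not excluded); service 94 days ≥ 2 months (≈60 days) ✓; grade L6 ≥ L6 ✓; site Austin ✗ (not Richmond) → not eligible.
Charitable Gift Match — status full-time ✓ (not excluded); service 94 days ≥ 1 month (≈30 days) ✓; dept Operations ✗ → not eligible.
Remote Work Stipend — status full-time ✓; service 94 days < 2 years (≈730 days) ✗ → not eligible.
401(k) Plan — status full-time ✓; service 94 days < 120 days ✗ → not eligible.

Childcare Subsidy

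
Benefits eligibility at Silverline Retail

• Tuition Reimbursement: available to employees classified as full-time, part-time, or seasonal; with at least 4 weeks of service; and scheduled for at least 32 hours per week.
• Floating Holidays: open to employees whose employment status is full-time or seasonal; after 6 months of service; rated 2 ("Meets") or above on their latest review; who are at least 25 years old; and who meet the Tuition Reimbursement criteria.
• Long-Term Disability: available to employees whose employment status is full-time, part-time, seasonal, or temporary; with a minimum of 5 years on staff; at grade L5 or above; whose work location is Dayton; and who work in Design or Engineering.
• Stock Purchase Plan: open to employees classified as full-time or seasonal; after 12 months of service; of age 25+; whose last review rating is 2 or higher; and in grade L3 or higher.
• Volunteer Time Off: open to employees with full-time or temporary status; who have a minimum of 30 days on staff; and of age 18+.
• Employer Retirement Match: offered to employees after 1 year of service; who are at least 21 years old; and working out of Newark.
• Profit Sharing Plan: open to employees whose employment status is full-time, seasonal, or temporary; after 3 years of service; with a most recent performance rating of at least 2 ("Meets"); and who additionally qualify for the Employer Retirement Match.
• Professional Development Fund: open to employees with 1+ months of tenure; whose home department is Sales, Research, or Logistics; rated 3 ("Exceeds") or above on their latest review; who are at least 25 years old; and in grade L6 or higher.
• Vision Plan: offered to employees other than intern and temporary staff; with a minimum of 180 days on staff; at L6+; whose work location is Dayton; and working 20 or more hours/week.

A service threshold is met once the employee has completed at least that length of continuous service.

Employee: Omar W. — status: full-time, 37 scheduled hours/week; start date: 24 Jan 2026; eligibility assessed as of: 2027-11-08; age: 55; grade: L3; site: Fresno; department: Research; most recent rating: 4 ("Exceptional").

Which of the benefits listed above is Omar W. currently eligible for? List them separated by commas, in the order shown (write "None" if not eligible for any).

Tuition Reimbursement, Floating Holidays, Stock Purchase Plan, Volunteer Time Off

Service from 24 Jan 2026 to 2027-11-08: 653 days.
Tuition Reimbursement — status full-time ✓; service 653 days ≥ 4 weeks (≈28 days) ✓; 37 hrs/wk ≥ 32 ✓ → eligible.
Floating Holidays — status full-time ✓; service 653 days ≥ 6 months (≈180 days) ✓; rating 4 ≥ 2 ✓; age 55 ≥ 25 ✓; eligible for Tuition Reimbursement ✓ → eligible.
Long-Term Disability — status full-time ✓; service 653 days < 5 years (≈1825 days) ✗ → not eligible.
Stock Purchase Plan — status full-time ✓; service 653 days ≥ 12 months (≈360 days) ✓; age 55 ≥ 25 ✓; rating 4 ≥ 2 ✓; grade L3 ≥ L3 ✓ → eligible.
Volunteer Time Off — status full-time ✓; service 653 days ≥ 30 days ✓; age 55 ≥ 18 ✓ → eligible.
Employer Retirement Match — service 653 days ≥ 1 year (≈365 days) ✓; age 55 ≥ 21 ✓; site Fresno ✗ (not Newark) → not eligible.
Profit Sharing Plan — status full-time ✓; service 653 days < 3 years (≈1095 days) ✗ → not eligible.
Professional Development Fund — service 653 days ≥ 1 month (≈30 days) ✓; dept Research ✓; rating 4 ≥ 3 ✓; age 55 ≥ 25 ✓; grade L3 < L6 ✗ → not eligible.
Vision Plan — status full-time ✓ (not excluded); service 653 days ≥ 180 days ✓; grade L3 < L6 ✗ → not eligible.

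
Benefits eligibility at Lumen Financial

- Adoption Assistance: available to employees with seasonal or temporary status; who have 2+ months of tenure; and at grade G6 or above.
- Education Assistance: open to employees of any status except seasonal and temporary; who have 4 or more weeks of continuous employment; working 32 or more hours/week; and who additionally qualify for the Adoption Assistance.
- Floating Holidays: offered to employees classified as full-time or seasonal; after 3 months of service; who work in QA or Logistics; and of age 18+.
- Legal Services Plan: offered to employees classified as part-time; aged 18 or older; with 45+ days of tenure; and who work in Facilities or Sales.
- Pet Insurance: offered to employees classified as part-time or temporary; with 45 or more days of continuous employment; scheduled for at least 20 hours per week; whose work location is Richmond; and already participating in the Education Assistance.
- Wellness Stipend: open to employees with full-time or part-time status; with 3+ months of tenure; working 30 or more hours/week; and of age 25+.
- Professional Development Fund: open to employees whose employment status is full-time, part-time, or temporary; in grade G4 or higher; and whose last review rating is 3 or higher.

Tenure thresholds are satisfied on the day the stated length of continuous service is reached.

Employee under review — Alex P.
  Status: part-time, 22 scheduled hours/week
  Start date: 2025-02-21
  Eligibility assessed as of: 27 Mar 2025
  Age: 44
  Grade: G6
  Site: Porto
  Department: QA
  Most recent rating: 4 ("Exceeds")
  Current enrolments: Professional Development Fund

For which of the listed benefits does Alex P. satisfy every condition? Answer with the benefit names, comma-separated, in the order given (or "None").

Professional Development Fund

Service from 2025-02-21 to 27 Mar 2025: 34 days.
Adoption Assistance — status part-time ✗ (requires seasonal or temporary) → not eligible.
Education Assistance — status part-time ✓ (not excluded); service 34 days ≥ 4 weeks (≈28 days) ✓; 22 hrs/wk < 32 ✗ → not eligible.
Floating Holidays — status part-time ✗ (requires full-time or seasonal) → not eligible.
Legal Services Plan — status part-time ✓; age 44 ≥ 18 ✓; service 34 days < 45 days ✗ → not eligible.
Pet Insurance — status part-time ✓; service 34 days < 45 days ✗ → not eligible.
Wellness Stipend — status part-time ✓; service 34 days < 3 months (≈90 days) ✗ → not eligible.
Professional Development Fund — status part-time ✓; grade G6 ≥ G4 ✓; rating 4 ≥ 3 ✓ → eligible.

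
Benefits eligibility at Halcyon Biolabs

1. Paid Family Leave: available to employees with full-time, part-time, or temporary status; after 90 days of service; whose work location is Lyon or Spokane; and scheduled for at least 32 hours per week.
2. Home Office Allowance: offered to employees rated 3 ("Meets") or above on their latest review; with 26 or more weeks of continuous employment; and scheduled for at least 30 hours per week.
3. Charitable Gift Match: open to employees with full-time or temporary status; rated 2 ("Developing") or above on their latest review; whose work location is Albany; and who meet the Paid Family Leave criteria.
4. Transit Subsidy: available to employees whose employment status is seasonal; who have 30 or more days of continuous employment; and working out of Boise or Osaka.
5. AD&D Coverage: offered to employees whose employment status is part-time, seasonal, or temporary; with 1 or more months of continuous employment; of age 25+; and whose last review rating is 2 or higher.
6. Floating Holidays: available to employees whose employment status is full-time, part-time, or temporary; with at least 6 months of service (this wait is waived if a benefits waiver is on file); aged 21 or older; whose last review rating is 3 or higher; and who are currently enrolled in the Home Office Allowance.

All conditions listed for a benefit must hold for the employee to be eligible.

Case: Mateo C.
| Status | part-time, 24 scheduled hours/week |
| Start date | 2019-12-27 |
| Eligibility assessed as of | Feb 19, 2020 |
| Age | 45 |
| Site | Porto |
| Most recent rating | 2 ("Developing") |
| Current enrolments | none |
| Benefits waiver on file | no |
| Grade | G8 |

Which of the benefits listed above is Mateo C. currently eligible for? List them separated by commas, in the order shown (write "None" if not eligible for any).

Service from 2019-12-27 to Feb 19, 2020: 54 days.
Paid Family Leave — status part-time ✓; service 54 days < 90 days ✗ → not eligible.
Home Office Allowance — rating 2 < 3 ✗ → not eligible.
Charitable Gift Match — status part-time ✗ (requires full-time or temporary) → not eligible.
Transit Subsidy — status part-time ✗ (requires seasonal) → not eligible.
AD&D Coverage — status part-time ✓; service 54 days ≥ 1 month (≈30 days) ✓; age 45 ≥ 25 ✓; rating 2 ≥ 2 ✓ → eligible.
Floating Holidays — status part-time ✓; no waiver, service 54 days < 6 months (≈180 days) ✗ → not eligible.

AD&D Coverage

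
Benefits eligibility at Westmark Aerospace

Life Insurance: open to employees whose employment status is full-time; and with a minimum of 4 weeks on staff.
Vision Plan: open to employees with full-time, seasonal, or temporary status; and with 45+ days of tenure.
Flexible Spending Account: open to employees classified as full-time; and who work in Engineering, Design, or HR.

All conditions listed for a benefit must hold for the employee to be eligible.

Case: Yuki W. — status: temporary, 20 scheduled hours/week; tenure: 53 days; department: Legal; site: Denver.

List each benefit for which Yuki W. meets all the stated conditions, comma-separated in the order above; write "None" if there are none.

Life Insurance — status temporary ✗ (requires full-time) → not eligible.
Vision Plan — status temporary ✓; service 53 days ≥ 45 days ✓ → eligible.
Flexible Spending Account — status temporary ✗ (requires full-time) → not eligible.

Vision Plan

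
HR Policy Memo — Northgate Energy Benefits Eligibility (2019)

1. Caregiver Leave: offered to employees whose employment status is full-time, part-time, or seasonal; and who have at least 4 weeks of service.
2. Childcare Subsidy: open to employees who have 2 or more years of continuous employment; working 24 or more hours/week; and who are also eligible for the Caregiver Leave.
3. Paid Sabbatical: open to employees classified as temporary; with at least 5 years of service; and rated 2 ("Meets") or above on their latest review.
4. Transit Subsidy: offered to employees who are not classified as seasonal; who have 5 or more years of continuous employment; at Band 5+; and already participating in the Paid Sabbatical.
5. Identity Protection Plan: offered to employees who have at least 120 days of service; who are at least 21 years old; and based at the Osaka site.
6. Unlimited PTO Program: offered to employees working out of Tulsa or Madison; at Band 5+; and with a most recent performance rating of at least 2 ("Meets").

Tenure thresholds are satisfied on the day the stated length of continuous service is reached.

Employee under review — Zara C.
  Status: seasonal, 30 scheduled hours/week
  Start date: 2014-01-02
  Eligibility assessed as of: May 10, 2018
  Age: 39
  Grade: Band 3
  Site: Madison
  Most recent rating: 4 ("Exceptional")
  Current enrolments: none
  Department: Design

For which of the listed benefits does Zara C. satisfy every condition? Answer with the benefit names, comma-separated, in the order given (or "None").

Caregiver Leave, Childcare Subsidy

Service from 2014-01-02 to May 10, 2018: 1589 days.
Caregiver Leave — status seasonal ✓; service 1589 days ≥ 4 weeks (≈28 days) ✓ → eligible.
Childcare Subsidy — service 1589 days ≥ 2 years (≈730 days) ✓; 30 hrs/wk ≥ 24 ✓; eligible for Caregiver Leave ✓ → eligible.
Paid Sabbatical — status seasonal ✗ (requires temporary) → not eligible.
Transit Subsidy — status seasonal ✗ (excluded) → not eligible.
Identity Protection Plan — service 1589 days ≥ 120 days ✓; age 39 ≥ 21 ✓; site Madison ✗ (not Osaka) → not eligible.
Unlimited PTO Program — site Madison ✓; grade Band 3 < Band 5 ✗ → not eligible.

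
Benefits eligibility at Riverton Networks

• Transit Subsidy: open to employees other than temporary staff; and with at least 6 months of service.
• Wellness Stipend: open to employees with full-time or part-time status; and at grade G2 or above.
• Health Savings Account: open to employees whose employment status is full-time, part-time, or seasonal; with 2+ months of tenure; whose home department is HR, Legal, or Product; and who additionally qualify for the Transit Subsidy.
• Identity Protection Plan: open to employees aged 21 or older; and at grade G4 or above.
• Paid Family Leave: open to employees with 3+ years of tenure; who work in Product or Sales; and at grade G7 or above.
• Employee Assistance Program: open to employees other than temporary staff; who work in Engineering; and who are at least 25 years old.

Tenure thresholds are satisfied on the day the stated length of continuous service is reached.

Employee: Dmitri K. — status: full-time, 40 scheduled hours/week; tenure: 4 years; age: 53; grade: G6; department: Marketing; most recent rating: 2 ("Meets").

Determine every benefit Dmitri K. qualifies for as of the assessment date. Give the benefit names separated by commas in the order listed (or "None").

Transit Subsidy — status full-time ✓ (not excluded); service 4 years ≥ 6 months (≈180 days) ✓ → eligible.
Wellness Stipend — status full-time ✓; grade G6 ≥ G2 ✓ → eligible.
Health Savings Account — status full-time ✓; service 4 years ≥ 2 months (≈60 days) ✓; dept Marketing ✗ → not eligible.
Identity Protection Plan — age 53 ≥ 21 ✓; grade G6 ≥ G4 ✓ → eligible.
Paid Family Leave — service 4 years ≥ 3 years ✓; dept Marketing ✗ → not eligible.
Employee Assistance Program — status full-time ✓ (not excluded); dept Marketing ✗ → not eligible.

Transit Subsidy, Wellness Stipend, Identity Protection Plan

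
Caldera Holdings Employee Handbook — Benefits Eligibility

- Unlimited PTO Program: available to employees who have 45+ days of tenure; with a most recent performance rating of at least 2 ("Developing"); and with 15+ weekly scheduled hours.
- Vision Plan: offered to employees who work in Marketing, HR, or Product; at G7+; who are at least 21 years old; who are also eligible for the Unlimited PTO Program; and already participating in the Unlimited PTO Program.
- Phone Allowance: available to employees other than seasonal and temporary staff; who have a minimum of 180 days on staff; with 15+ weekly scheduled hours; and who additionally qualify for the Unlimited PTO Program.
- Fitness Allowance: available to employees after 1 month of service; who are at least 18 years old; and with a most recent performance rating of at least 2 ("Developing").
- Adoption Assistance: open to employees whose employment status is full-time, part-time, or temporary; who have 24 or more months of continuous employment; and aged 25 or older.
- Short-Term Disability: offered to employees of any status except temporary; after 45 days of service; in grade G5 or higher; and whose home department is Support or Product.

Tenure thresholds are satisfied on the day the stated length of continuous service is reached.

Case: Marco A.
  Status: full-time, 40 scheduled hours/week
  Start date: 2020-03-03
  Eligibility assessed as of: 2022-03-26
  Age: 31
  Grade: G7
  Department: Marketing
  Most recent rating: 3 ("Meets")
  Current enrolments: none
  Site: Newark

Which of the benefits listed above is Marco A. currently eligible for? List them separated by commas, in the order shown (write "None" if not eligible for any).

Unlimited PTO Program, Phone Allowance, Fitness Allowance, Adoption Assistance

Service from 2020-03-03 to 2022-03-26: 753 days.
Unlimited PTO Program — service 753 days ≥ 45 days ✓; rating 3 ≥ 2 ✓; 40 hrs/wk ≥ 15 ✓ → eligible.
Vision Plan — dept Marketing ✓; grade G7 ≥ G7 ✓; age 31 ≥ 21 ✓; eligible for Unlimited PTO Program ✓; not enrolled in Unlimited PTO Program ✗ → not eligible.
Phone Allowance — status full-time ✓ (not excluded); service 753 days ≥ 180 days ✓; 40 hrs/wk ≥ 15 ✓; eligible for Unlimited PTO Program ✓ → eligible.
Fitness Allowance — service 753 days ≥ 1 month (≈30 days) ✓; age 31 ≥ 18 ✓; rating 3 ≥ 2 ✓ → eligible.
Adoption Assistance — status full-time ✓; service 753 days ≥ 24 months (≈720 days) ✓; age 31 ≥ 25 ✓ → eligible.
Short-Term Disability — status full-time ✓ (not excluded); service 753 days ≥ 45 days ✓; grade G7 ≥ G5 ✓; dept Marketing ✗ → not eligible.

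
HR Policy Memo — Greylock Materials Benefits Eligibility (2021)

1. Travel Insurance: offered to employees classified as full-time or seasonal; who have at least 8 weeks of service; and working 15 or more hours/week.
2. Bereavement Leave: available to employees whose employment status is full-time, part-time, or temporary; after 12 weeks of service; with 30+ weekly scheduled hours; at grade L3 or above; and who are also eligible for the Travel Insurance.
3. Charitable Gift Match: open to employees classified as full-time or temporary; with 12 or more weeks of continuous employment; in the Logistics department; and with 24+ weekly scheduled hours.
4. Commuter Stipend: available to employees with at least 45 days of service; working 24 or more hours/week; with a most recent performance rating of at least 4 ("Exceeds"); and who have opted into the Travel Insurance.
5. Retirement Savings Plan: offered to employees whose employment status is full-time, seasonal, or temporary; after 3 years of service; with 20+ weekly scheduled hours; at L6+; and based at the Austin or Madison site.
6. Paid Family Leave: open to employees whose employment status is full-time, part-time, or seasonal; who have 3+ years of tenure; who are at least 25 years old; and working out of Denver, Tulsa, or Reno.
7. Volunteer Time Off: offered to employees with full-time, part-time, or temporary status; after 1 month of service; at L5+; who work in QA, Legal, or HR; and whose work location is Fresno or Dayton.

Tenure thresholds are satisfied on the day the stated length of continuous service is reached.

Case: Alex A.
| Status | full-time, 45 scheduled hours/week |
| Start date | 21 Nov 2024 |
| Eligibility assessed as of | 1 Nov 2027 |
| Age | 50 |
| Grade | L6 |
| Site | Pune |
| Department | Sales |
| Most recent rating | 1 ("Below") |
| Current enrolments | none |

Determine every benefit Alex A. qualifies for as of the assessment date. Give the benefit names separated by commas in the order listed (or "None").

Service from 21 Nov 2024 to 1 Nov 2027: 1075 days.
Travel Insurance — status full-time ✓; service 1075 days ≥ 8 weeks (≈56 days) ✓; 45 hrs/wk ≥ 15 ✓ → eligible.
Bereavement Leave — status full-time ✓; service 1075 days ≥ 12 weeks (≈84 days) ✓; 45 hrs/wk ≥ 30 ✓; grade L6 ≥ L3 ✓; eligible for Travel Insurance ✓ → eligible.
Charitable Gift Match — status full-time ✓; service 1075 days ≥ 12 weeks (≈84 days) ✓; dept Sales ✗ → not eligible.
Commuter Stipend — service 1075 days ≥ 45 days ✓; 45 hrs/wk ≥ 24 ✓; rating 1 < 4 ✗ → not eligible.
Retirement Savings Plan — status full-time ✓; service 1075 days < 3 years (≈1095 days) ✗ → not eligible.
Paid Family Leave — status full-time ✓; service 1075 days < 3 years (≈1095 days) ✗ → not eligible.
Volunteer Time Off — status full-time ✓; service 1075 days ≥ 1 month (≈30 days) ✓; grade L6 ≥ L5 ✓; dept Sales ✗ → not eligible.

Travel Insurance, Bereavement Leave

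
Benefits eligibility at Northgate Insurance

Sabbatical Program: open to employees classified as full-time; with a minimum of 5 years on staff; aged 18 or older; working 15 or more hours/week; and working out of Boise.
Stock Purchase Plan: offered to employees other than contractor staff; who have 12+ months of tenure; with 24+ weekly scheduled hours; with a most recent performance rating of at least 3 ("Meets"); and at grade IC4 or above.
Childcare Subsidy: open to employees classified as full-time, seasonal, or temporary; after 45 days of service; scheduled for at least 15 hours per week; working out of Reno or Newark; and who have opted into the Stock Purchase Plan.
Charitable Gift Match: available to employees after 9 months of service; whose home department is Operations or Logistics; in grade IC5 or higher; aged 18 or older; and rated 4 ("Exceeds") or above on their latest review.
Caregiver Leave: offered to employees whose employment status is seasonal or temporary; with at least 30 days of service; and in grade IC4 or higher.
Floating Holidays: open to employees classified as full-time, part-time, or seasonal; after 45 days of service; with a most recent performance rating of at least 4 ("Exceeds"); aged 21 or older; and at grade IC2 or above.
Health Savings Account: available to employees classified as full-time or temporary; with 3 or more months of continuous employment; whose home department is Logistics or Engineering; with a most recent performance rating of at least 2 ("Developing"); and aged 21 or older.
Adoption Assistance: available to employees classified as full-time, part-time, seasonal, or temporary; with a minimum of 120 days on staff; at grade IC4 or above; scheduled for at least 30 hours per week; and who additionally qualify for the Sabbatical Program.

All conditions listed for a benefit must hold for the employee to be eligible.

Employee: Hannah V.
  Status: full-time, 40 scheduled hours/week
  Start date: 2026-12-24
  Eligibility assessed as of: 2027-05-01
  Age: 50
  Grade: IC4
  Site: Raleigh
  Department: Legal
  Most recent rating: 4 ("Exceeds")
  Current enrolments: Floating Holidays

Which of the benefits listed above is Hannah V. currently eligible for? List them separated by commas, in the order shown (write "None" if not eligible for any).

Service from 2026-12-24 to 2027-05-01: 128 days.
Sabbatical Program — status full-time ✓; service 128 days < 5 years (≈1825 days) ✗ → not eligible.
Stock Purchase Plan — status full-time ✓ (not excluded); service 128 days < 12 months (≈360 days) ✗ → not eligible.
Childcare Subsidy — status full-time ✓; service 128 days ≥ 45 days ✓; 40 hrs/wk ≥ 15 ✓; site Raleigh ✗ (not Reno or Newark) → not eligible.
Charitable Gift Match — service 128 days < 9 months (≈270 days) ✗ → not eligible.
Caregiver Leave — status full-time ✗ (requires seasonal or temporary) → not eligible.
Floating Holidays — status full-time ✓; service 128 days ≥ 45 days ✓; rating 4 ≥ 4 ✓; age 50 ≥ 21 ✓; grade IC4 ≥ IC2 ✓ → eligible.
Health Savings Account — status full-time ✓; service 128 days ≥ 3 months (≈90 days) ✓; dept Legal ✗ → not eligible.
Adoption Assistance — status full-time ✓; service 128 days ≥ 120 days ✓; grade IC4 ≥ IC4 ✓; 40 hrs/wk ≥ 30 ✓; not eligible for Sabbatical Program ✗ → not eligible.

Floating Holidays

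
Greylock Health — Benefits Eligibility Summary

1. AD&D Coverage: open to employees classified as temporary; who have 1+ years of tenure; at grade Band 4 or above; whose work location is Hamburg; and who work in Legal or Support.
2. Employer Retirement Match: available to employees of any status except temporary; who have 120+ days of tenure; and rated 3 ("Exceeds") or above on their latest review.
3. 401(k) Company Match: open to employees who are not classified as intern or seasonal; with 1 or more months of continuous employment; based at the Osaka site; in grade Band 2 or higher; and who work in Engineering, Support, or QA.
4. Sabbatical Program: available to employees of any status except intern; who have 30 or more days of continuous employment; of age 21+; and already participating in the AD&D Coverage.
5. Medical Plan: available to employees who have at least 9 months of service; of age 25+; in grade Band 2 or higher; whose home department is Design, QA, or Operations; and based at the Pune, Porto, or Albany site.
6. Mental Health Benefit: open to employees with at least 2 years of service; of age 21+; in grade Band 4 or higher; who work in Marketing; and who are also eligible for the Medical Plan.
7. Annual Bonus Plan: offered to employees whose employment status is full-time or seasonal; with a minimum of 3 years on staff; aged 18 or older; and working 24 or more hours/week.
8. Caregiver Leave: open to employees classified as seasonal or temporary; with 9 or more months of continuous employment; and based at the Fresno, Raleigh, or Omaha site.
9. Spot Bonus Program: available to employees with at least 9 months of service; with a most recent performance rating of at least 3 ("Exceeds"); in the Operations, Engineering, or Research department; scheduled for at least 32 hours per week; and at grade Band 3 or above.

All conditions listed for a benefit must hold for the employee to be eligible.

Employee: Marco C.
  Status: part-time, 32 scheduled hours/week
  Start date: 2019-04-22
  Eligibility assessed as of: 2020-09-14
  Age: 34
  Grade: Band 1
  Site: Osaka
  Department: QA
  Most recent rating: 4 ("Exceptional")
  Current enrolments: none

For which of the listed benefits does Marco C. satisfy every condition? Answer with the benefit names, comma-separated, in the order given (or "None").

Service from 2019-04-22 to 2020-09-14: 511 days.
AD&D Coverage — status part-time ✗ (requires temporary) → not eligible.
Employer Retirement Match — status part-time ✓ (not excluded); service 511 days ≥ 120 days ✓; rating 4 ≥ 3 ✓ → eligible.
401(k) Company Match — status part-time ✓ (not excluded); service 511 days ≥ 1 month (≈30 days) ✓; site Osaka ✓; grade Band 1 < Band 2 ✗ → not eligible.
Sabbatical Program — status part-time ✓ (not excluded); service 511 days ≥ 30 days ✓; age 34 ≥ 21 ✓; not enrolled in AD&D Coverage ✗ → not eligible.
Medical Plan — service 511 days ≥ 9 months (≈270 days) ✓; age 34 ≥ 25 ✓; grade Band 1 < Band 2 ✗ → not eligible.
Mental Health Benefit — service 511 days < 2 years (≈730 days) ✗ → not eligible.
Annual Bonus Plan — status part-time ✗ (requires full-time or seasonal) → not eligible.
Caregiver Leave — status part-time ✗ (requires seasonal or temporary) → not eligible.
Spot Bonus Program — service 511 days ≥ 9 months (≈270 days) ✓; rating 4 ≥ 3 ✓; dept QA ✗ → not eligible.

Employer Retirement Match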